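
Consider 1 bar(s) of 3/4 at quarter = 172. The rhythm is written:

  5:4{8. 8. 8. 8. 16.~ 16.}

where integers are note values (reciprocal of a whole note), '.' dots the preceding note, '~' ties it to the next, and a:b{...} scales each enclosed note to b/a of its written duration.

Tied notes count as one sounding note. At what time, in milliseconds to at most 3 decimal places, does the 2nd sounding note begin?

note 2 onset = 3/5b = 209.302ms

1. 0.0ms @ 0 + 209.302ms (3/5)
2. 209.302ms @ 3/5 + 209.302ms (3/5)
3. 418.605ms @ 6/5 + 209.302ms (3/5)
4. 627.907ms @ 9/5 + 209.302ms (3/5)
5. 837.209ms @ 12/5 + 209.302ms (3/5)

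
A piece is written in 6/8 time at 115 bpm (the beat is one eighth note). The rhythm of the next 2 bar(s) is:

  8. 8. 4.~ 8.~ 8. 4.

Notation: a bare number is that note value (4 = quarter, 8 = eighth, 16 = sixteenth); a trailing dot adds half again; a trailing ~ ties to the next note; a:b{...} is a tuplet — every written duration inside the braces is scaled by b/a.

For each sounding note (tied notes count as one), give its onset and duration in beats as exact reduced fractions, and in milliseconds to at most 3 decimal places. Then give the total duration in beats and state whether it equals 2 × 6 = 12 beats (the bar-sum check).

1) 0.0ms=0b +782.609ms=3/2b
2) 782.609ms=3/2b +782.609ms=3/2b
3) 1565.217ms=3b +3130.435ms=6b
4) 4695.652ms=9b +1565.217ms=3b
Σ=12b of 12 (115bpm 6/8) — PASS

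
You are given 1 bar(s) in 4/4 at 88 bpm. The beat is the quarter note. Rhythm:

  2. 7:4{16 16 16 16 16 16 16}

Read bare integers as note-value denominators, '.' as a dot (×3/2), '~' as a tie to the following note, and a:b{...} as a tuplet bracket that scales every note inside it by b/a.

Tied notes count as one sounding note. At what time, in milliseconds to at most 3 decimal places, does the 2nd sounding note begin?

1. 0.0ms @ 0 + 2045.455ms (3)
2. 2045.455ms @ 3 + 97.403ms (1/7)
3. 2142.857ms @ 22/7 + 97.403ms (1/7)
4. 2240.26ms @ 23/7 + 97.403ms (1/7)
5. 2337.662ms @ 24/7 + 97.403ms (1/7)
6. 2435.065ms @ 25/7 + 97.403ms (1/7)
7. 2532.468ms @ 26/7 + 97.403ms (1/7)
8. 2629.87ms @ 27/7 + 97.403ms (1/7)

note 2 onset = 3b = 2045.455ms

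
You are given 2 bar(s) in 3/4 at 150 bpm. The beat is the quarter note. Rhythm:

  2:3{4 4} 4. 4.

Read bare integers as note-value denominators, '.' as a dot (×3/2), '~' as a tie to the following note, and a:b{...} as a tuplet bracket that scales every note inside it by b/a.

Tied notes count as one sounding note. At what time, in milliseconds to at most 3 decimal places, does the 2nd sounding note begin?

note 2 onset = 3/2b = 600.0ms

1. 0.0ms @ 0 + 600.0ms (3/2)
2. 600.0ms @ 3/2 + 600.0ms (3/2)
3. 1200.0ms @ 3 + 600.0ms (3/2)
4. 1800.0ms @ 9/2 + 600.0ms (3/2)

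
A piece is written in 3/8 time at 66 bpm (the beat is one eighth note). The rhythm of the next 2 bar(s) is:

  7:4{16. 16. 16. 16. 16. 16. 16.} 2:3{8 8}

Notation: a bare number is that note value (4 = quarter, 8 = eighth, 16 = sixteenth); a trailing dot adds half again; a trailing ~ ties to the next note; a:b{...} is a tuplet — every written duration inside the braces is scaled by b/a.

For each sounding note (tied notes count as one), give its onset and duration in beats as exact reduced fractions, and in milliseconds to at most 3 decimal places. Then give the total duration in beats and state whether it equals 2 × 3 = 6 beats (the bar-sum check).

1) 0.0ms=0b +389.61ms=3/7b
2) 389.61ms=3/7b +389.61ms=3/7b
3) 779.221ms=6/7b +389.61ms=3/7b
4) 1168.831ms=9/7b +389.61ms=3/7b
5) 1558.442ms=12/7b +389.61ms=3/7b
6) 1948.052ms=15/7b +389.61ms=3/7b
7) 2337.662ms=18/7b +389.61ms=3/7b
8) 2727.273ms=3b +1363.636ms=3/2b
9) 4090.909ms=9/2b +1363.636ms=3/2b
Σ=6b of 6 (66bpm 3/8) — PASS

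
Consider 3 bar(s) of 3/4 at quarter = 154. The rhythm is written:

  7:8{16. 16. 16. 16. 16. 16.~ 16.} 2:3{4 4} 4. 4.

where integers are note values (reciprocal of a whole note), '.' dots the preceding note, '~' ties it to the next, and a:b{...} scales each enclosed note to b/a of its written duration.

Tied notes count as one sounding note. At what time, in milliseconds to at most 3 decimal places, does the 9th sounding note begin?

note 9 onset = 6b = 2337.662ms

1. 0.0ms @ 0 + 166.976ms (3/7)
2. 166.976ms @ 3/7 + 166.976ms (3/7)
3. 333.952ms @ 6/7 + 166.976ms (3/7)
4. 500.928ms @ 9/7 + 166.976ms (3/7)
5. 667.904ms @ 12/7 + 166.976ms (3/7)
6. 834.879ms @ 15/7 + 333.952ms (6/7)
7. 1168.831ms @ 3 + 584.416ms (3/2)
8. 1753.247ms @ 9/2 + 584.416ms (3/2)
9. 2337.662ms @ 6 + 584.416ms (3/2)
10. 2922.078ms @ 15/2 + 584.416ms (3/2)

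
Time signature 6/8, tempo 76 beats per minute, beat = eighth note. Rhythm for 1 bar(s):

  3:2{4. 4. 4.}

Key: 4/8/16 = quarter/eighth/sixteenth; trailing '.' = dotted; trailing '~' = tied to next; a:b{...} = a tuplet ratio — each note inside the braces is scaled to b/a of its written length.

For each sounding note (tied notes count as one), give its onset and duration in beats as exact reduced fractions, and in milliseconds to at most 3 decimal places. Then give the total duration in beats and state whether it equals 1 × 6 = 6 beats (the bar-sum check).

1) 0.0ms=0b +1578.947ms=2b
2) 1578.947ms=2b +1578.947ms=2b
3) 3157.895ms=4b +1578.947ms=2b
Σ=6b of 6 (76bpm 6/8) — PASS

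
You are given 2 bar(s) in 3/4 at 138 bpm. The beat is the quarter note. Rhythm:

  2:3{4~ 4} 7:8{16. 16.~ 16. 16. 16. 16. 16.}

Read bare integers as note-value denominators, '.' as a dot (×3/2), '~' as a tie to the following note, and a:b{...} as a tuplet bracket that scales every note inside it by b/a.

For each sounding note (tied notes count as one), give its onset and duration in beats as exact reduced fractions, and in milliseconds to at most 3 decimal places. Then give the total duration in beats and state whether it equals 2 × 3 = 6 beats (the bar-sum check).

1) 0.0ms=0b +1304.348ms=3b
2) 1304.348ms=3b +186.335ms=3/7b
3) 1490.683ms=24/7b +372.671ms=6/7b
4) 1863.354ms=30/7b +186.335ms=3/7b
5) 2049.689ms=33/7b +186.335ms=3/7b
6) 2236.025ms=36/7b +186.335ms=3/7b
7) 2422.36ms=39/7b +186.335ms=3/7b
Σ=6b of 6 (138bpm 3/4) — PASS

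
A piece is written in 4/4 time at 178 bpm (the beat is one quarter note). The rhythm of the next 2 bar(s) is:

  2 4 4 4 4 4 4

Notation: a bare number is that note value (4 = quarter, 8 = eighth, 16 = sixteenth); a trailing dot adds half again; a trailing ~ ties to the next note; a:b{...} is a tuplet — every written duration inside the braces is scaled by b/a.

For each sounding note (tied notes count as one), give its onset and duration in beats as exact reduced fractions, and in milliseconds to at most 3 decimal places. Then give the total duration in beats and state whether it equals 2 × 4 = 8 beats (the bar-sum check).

1) 0.0ms=0b +674.157ms=2b
2) 674.157ms=2b +337.079ms=1b
3) 1011.236ms=3b +337.079ms=1b
4) 1348.315ms=4b +337.079ms=1b
5) 1685.393ms=5b +337.079ms=1b
6) 2022.472ms=6b +337.079ms=1b
7) 2359.551ms=7b +337.079ms=1b
Σ=8b of 8 (178bpm 4/4) — PASS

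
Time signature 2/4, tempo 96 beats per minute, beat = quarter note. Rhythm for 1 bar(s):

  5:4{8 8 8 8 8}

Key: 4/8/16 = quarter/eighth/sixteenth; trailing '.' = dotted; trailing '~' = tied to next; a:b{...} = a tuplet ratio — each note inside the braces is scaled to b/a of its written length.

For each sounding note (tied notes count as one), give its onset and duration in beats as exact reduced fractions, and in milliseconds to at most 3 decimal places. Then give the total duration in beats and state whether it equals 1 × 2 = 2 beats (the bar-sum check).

1) 0.0ms=0b +250.0ms=2/5b
2) 250.0ms=2/5b +250.0ms=2/5b
3) 500.0ms=4/5b +250.0ms=2/5b
4) 750.0ms=6/5b +250.0ms=2/5b
5) 1000.0ms=8/5b +250.0ms=2/5b
Σ=2b of 2 (96bpm 2/4) — PASS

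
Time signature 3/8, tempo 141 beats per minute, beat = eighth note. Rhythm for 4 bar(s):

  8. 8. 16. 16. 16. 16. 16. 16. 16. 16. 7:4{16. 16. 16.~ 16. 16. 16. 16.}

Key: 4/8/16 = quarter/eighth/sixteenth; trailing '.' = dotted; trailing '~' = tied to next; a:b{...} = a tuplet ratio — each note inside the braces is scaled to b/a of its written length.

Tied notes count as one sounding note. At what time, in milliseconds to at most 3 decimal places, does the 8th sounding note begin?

note 8 onset = 27/4b = 2872.34ms

1. 0.0ms @ 0 + 638.298ms (3/2)
2. 638.298ms @ 3/2 + 638.298ms (3/2)
3. 1276.596ms @ 3 + 319.149ms (3/4)
4. 1595.745ms @ 15/4 + 319.149ms (3/4)
5. 1914.894ms @ 9/2 + 319.149ms (3/4)
6. 2234.043ms @ 21/4 + 319.149ms (3/4)
7. 2553.191ms @ 6 + 319.149ms (3/4)
8. 2872.34ms @ 27/4 + 319.149ms (3/4)
9. 3191.489ms @ 15/2 + 319.149ms (3/4)
10. 3510.638ms @ 33/4 + 319.149ms (3/4)
11. 3829.787ms @ 9 + 182.371ms (3/7)
12. 4012.158ms @ 66/7 + 182.371ms (3/7)
13. 4194.529ms @ 69/7 + 364.742ms (6/7)
14. 4559.271ms @ 75/7 + 182.371ms (3/7)
15. 4741.641ms @ 78/7 + 182.371ms (3/7)
16. 4924.012ms @ 81/7 + 182.371ms (3/7)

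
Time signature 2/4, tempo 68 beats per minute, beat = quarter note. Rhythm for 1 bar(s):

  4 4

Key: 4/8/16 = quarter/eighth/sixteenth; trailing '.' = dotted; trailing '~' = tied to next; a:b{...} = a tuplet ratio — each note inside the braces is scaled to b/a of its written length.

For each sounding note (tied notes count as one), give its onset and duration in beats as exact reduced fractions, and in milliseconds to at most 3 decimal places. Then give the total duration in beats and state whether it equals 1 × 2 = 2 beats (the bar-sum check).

1) 0.0ms=0b +882.353ms=1b
2) 882.353ms=1b +882.353ms=1b
Σ=2b of 2 (68bpm 2/4) — PASS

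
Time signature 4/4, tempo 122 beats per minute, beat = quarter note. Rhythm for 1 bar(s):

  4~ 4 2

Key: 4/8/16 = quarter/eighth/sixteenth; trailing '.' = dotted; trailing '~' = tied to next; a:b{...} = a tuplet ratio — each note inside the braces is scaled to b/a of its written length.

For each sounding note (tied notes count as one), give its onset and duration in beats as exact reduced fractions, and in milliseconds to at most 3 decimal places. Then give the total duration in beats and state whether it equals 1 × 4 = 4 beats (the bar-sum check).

1) 0.0ms=0b +983.607ms=2b
2) 983.607ms=2b +983.607ms=2b
Σ=4b of 4 (122bpm 4/4) — PASS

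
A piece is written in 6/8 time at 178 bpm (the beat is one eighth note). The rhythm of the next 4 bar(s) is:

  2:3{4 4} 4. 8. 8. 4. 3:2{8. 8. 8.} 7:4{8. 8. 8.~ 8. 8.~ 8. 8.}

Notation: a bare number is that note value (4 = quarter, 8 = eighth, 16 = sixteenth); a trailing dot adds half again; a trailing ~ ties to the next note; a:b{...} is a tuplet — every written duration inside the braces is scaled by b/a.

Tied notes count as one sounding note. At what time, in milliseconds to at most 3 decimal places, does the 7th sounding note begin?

1. 0.0ms @ 0 + 1011.236ms (3)
2. 1011.236ms @ 3 + 1011.236ms (3)
3. 2022.472ms @ 6 + 1011.236ms (3)
4. 3033.708ms @ 9 + 505.618ms (3/2)
5. 3539.326ms @ 21/2 + 505.618ms (3/2)
6. 4044.944ms @ 12 + 1011.236ms (3)
7. 5056.18ms @ 15 + 337.079ms (1)
8. 5393.258ms @ 16 + 337.079ms (1)
9. 5730.337ms @ 17 + 337.079ms (1)
10. 6067.416ms @ 18 + 288.925ms (6/7)
11. 6356.34ms @ 132/7 + 288.925ms (6/7)
12. 6645.265ms @ 138/7 + 577.849ms (12/7)
13. 7223.114ms @ 150/7 + 577.849ms (12/7)
14. 7800.963ms @ 162/7 + 288.925ms (6/7)

note 7 onset = 15b = 5056.18ms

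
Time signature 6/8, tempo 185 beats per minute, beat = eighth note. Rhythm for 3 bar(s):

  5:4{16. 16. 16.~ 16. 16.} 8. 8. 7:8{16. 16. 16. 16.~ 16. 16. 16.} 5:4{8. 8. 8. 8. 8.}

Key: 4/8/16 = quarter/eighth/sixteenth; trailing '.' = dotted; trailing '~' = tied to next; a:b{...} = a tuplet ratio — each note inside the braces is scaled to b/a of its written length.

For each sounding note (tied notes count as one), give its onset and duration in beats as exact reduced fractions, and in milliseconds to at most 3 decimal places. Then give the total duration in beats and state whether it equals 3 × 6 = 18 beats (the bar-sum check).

1) 0.0ms=0b +194.595ms=3/5b
2) 194.595ms=3/5b +194.595ms=3/5b
3) 389.189ms=6/5b +389.189ms=6/5b
4) 778.378ms=12/5b +194.595ms=3/5b
5) 972.973ms=3b +486.486ms=3/2b
6) 1459.459ms=9/2b +486.486ms=3/2b
7) 1945.946ms=6b +277.992ms=6/7b
8) 2223.938ms=48/7b +277.992ms=6/7b
9) 2501.931ms=54/7b +277.992ms=6/7b
10) 2779.923ms=60/7b +555.985ms=12/7b
11) 3335.907ms=72/7b +277.992ms=6/7b
12) 3613.9ms=78/7b +277.992ms=6/7b
13) 3891.892ms=12b +389.189ms=6/5b
14) 4281.081ms=66/5b +389.189ms=6/5b
15) 4670.27ms=72/5b +389.189ms=6/5b
16) 5059.459ms=78/5b +389.189ms=6/5b
17) 5448.649ms=84/5b +389.189ms=6/5b
Σ=18b of 18 (185bpm 6/8) — PASS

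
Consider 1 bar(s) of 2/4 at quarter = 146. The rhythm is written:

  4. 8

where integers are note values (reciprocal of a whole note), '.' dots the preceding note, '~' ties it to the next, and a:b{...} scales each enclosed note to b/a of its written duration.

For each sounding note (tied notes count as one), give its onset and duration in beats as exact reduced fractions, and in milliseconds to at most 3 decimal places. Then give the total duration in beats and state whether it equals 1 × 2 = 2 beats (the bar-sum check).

1) 0.0ms=0b +616.438ms=3/2b
2) 616.438ms=3/2b +205.479ms=1/2b
Σ=2b of 2 (146bpm 2/4) — PASS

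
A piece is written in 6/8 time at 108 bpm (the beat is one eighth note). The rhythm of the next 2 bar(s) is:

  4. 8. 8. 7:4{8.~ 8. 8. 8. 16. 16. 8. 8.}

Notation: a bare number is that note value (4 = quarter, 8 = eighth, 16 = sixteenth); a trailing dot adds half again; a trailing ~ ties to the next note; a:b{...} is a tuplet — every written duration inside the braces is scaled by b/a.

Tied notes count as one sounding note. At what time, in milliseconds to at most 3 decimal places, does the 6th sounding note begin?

note 6 onset = 60/7b = 4761.905ms

1. 0.0ms @ 0 + 1666.667ms (3)
2. 1666.667ms @ 3 + 833.333ms (3/2)
3. 2500.0ms @ 9/2 + 833.333ms (3/2)
4. 3333.333ms @ 6 + 952.381ms (12/7)
5. 4285.714ms @ 54/7 + 476.19ms (6/7)
6. 4761.905ms @ 60/7 + 476.19ms (6/7)
7. 5238.095ms @ 66/7 + 238.095ms (3/7)
8. 5476.19ms @ 69/7 + 238.095ms (3/7)
9. 5714.286ms @ 72/7 + 476.19ms (6/7)
10. 6190.476ms @ 78/7 + 476.19ms (6/7)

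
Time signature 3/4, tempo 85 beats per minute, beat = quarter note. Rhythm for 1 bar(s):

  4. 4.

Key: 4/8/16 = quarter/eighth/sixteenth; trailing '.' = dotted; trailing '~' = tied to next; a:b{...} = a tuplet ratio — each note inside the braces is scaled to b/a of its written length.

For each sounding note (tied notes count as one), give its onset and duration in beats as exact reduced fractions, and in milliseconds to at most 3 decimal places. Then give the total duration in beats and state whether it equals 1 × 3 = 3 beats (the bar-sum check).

1) 0.0ms=0b +1058.824ms=3/2b
2) 1058.824ms=3/2b +1058.824ms=3/2b
Σ=3b of 3 (85bpm 3/4) — PASS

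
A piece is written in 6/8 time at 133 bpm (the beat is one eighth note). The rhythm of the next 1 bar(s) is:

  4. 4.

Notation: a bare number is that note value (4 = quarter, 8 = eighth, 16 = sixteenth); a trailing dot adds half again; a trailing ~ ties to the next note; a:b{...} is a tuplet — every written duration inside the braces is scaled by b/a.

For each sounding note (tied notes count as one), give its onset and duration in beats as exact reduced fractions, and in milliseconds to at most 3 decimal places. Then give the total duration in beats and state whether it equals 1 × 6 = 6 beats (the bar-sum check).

1) 0.0ms=0b +1353.383ms=3b
2) 1353.383ms=3b +1353.383ms=3b
Σ=6b of 6 (133bpm 6/8) — PASS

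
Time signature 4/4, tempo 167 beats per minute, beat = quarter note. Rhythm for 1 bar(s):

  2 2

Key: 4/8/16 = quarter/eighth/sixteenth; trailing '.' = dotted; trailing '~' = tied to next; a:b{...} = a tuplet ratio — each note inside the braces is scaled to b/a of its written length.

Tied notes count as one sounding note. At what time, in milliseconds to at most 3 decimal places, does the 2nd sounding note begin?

1. 0.0ms @ 0 + 718.563ms (2)
2. 718.563ms @ 2 + 718.563ms (2)

note 2 onset = 2b = 718.563ms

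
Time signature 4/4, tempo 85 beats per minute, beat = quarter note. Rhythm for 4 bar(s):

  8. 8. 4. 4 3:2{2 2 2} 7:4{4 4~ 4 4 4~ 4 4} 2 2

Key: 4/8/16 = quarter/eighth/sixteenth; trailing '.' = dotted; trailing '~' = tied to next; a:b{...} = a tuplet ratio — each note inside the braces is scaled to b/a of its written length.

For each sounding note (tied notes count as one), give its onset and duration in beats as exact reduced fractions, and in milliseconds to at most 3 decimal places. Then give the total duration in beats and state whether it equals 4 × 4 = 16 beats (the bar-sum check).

1) 0.0ms=0b +529.412ms=3/4b
2) 529.412ms=3/4b +529.412ms=3/4b
3) 1058.824ms=3/2b +1058.824ms=3/2b
4) 2117.647ms=3b +705.882ms=1b
5) 2823.529ms=4b +941.176ms=4/3b
6) 3764.706ms=16/3b +941.176ms=4/3b
7) 4705.882ms=20/3b +941.176ms=4/3b
8) 5647.059ms=8b +403.361ms=4/7b
9) 6050.42ms=60/7b +806.723ms=8/7b
10) 6857.143ms=68/7b +403.361ms=4/7b
11) 7260.504ms=72/7b +806.723ms=8/7b
12) 8067.227ms=80/7b +403.361ms=4/7b
13) 8470.588ms=12b +1411.765ms=2b
14) 9882.353ms=14b +1411.765ms=2b
Σ=16b of 16 (85bpm 4/4) — PASS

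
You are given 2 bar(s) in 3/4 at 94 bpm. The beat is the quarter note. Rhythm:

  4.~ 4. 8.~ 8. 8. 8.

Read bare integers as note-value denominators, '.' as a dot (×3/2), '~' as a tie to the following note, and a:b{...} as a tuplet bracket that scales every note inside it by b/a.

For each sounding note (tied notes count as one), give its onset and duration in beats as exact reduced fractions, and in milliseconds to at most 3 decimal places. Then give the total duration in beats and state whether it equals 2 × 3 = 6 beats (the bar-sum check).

1) 0.0ms=0b +1914.894ms=3b
2) 1914.894ms=3b +957.447ms=3/2b
3) 2872.34ms=9/2b +478.723ms=3/4b
4) 3351.064ms=21/4b +478.723ms=3/4b
Σ=6b of 6 (94bpm 3/4) — PASS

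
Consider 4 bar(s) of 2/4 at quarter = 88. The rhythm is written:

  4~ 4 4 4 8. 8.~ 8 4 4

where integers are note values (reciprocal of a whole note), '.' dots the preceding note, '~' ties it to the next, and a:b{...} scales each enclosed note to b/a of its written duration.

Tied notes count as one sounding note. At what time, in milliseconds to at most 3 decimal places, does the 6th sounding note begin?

1. 0.0ms @ 0 + 1363.636ms (2)
2. 1363.636ms @ 2 + 681.818ms (1)
3. 2045.455ms @ 3 + 681.818ms (1)
4. 2727.273ms @ 4 + 511.364ms (3/4)
5. 3238.636ms @ 19/4 + 852.273ms (5/4)
6. 4090.909ms @ 6 + 681.818ms (1)
7. 4772.727ms @ 7 + 681.818ms (1)

note 6 onset = 6b = 4090.909ms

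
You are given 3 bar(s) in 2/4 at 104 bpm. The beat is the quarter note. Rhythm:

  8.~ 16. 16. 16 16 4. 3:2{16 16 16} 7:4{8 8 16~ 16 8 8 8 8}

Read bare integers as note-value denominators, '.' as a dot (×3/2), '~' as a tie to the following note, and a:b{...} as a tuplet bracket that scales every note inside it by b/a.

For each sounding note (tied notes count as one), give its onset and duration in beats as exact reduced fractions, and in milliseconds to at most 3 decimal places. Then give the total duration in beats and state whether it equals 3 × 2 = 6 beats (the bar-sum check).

1) 0.0ms=0b +649.038ms=9/8b
2) 649.038ms=9/8b +216.346ms=3/8b
3) 865.385ms=3/2b +144.231ms=1/4b
4) 1009.615ms=7/4b +144.231ms=1/4b
5) 1153.846ms=2b +865.385ms=3/2b
6) 2019.231ms=7/2b +96.154ms=1/6b
7) 2115.385ms=11/3b +96.154ms=1/6b
8) 2211.538ms=23/6b +96.154ms=1/6b
9) 2307.692ms=4b +164.835ms=2/7b
10) 2472.527ms=30/7b +164.835ms=2/7b
11) 2637.363ms=32/7b +164.835ms=2/7b
12) 2802.198ms=34/7b +164.835ms=2/7b
13) 2967.033ms=36/7b +164.835ms=2/7b
14) 3131.868ms=38/7b +164.835ms=2/7b
15) 3296.703ms=40/7b +164.835ms=2/7b
Σ=6b of 6 (104bpm 2/4) — PASS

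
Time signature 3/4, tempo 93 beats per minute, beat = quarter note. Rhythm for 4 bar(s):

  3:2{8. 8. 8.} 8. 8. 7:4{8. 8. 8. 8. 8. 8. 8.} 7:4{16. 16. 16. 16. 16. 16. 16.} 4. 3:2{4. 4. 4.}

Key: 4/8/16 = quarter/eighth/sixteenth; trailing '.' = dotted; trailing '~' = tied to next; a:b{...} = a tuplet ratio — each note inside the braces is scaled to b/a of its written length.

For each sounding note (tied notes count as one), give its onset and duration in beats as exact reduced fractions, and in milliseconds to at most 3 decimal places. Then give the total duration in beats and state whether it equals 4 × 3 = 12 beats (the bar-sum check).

1) 0.0ms=0b +322.581ms=1/2b
2) 322.581ms=1/2b +322.581ms=1/2b
3) 645.161ms=1b +322.581ms=1/2b
4) 967.742ms=3/2b +483.871ms=3/4b
5) 1451.613ms=9/4b +483.871ms=3/4b
6) 1935.484ms=3b +276.498ms=3/7b
7) 2211.982ms=24/7b +276.498ms=3/7b
8) 2488.479ms=27/7b +276.498ms=3/7b
9) 2764.977ms=30/7b +276.498ms=3/7b
10) 3041.475ms=33/7b +276.498ms=3/7b
11) 3317.972ms=36/7b +276.498ms=3/7b
12) 3594.47ms=39/7b +276.498ms=3/7b
13) 3870.968ms=6b +138.249ms=3/14b
14) 4009.217ms=87/14b +138.249ms=3/14b
15) 4147.465ms=45/7b +138.249ms=3/14b
16) 4285.714ms=93/14b +138.249ms=3/14b
17) 4423.963ms=48/7b +138.249ms=3/14b
18) 4562.212ms=99/14b +138.249ms=3/14b
19) 4700.461ms=51/7b +138.249ms=3/14b
20) 4838.71ms=15/2b +967.742ms=3/2b
21) 5806.452ms=9b +645.161ms=1b
22) 6451.613ms=10b +645.161ms=1b
23) 7096.774ms=11b +645.161ms=1b
Σ=12b of 12 (93bpm 3/4) — PASS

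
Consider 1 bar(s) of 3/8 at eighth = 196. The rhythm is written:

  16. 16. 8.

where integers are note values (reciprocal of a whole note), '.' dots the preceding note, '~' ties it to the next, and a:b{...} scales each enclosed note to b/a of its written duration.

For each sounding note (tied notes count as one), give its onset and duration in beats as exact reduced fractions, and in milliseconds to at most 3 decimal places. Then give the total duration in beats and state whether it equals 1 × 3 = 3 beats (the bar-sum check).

1) 0.0ms=0b +229.592ms=3/4b
2) 229.592ms=3/4b +229.592ms=3/4b
3) 459.184ms=3/2b +459.184ms=3/2b
Σ=3b of 3 (196bpm 3/8) — PASS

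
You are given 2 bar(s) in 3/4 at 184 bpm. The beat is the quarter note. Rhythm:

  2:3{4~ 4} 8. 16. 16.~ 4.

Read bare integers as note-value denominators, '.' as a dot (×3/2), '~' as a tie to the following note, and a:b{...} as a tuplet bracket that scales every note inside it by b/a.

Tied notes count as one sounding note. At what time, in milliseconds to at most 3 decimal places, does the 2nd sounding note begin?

1. 0.0ms @ 0 + 978.261ms (3)
2. 978.261ms @ 3 + 244.565ms (3/4)
3. 1222.826ms @ 15/4 + 122.283ms (3/8)
4. 1345.109ms @ 33/8 + 611.413ms (15/8)

note 2 onset = 3b = 978.261ms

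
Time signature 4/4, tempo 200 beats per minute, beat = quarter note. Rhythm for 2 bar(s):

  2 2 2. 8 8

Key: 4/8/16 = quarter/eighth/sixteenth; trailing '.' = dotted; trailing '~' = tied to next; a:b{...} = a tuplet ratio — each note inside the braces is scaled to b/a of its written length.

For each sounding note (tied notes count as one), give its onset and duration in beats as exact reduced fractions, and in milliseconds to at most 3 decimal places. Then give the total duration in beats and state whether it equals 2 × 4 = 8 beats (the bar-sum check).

1) 0.0ms=0b +600.0ms=2b
2) 600.0ms=2b +600.0ms=2b
3) 1200.0ms=4b +900.0ms=3b
4) 2100.0ms=7b +150.0ms=1/2b
5) 2250.0ms=15/2b +150.0ms=1/2b
Σ=8b of 8 (200bpm 4/4) — PASS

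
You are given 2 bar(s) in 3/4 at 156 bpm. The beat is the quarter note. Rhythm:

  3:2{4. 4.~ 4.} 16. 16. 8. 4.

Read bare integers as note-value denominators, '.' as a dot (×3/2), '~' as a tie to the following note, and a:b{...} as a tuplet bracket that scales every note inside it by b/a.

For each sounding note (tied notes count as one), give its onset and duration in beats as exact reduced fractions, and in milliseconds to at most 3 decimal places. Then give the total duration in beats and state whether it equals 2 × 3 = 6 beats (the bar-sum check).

1) 0.0ms=0b +384.615ms=1b
2) 384.615ms=1b +769.231ms=2b
3) 1153.846ms=3b +144.231ms=3/8b
4) 1298.077ms=27/8b +144.231ms=3/8b
5) 1442.308ms=15/4b +288.462ms=3/4b
6) 1730.769ms=9/2b +576.923ms=3/2b
Σ=6b of 6 (156bpm 3/4) — PASS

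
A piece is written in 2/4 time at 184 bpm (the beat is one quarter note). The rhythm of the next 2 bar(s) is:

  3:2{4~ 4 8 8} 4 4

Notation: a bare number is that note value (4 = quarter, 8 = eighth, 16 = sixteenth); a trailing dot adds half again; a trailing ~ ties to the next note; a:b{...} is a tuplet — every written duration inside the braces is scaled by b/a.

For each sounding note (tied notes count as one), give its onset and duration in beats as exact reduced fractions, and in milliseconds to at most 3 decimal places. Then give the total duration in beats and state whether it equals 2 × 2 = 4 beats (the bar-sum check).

1) 0.0ms=0b +434.783ms=4/3b
2) 434.783ms=4/3b +108.696ms=1/3b
3) 543.478ms=5/3b +108.696ms=1/3b
4) 652.174ms=2b +326.087ms=1b
5) 978.261ms=3b +326.087ms=1b
Σ=4b of 4 (184bpm 2/4) — PASS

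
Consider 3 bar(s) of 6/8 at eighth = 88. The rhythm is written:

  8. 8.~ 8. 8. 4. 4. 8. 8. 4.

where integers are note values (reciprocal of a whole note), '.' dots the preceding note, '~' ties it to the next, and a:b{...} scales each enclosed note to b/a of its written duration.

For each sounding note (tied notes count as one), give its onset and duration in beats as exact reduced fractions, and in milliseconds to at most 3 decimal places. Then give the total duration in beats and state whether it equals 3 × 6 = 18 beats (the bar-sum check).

1) 0.0ms=0b +1022.727ms=3/2b
2) 1022.727ms=3/2b +2045.455ms=3b
3) 3068.182ms=9/2b +1022.727ms=3/2b
4) 4090.909ms=6b +2045.455ms=3b
5) 6136.364ms=9b +2045.455ms=3b
6) 8181.818ms=12b +1022.727ms=3/2b
7) 9204.545ms=27/2b +1022.727ms=3/2b
8) 10227.273ms=15b +2045.455ms=3b
Σ=18b of 18 (88bpm 6/8) — PASS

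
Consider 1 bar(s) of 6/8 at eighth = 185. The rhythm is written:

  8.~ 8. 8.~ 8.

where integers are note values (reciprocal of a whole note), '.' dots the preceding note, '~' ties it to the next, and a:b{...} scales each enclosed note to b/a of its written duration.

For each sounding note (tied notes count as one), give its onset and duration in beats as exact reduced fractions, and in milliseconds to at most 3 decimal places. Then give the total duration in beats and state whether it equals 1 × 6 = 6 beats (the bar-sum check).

1) 0.0ms=0b +972.973ms=3b
2) 972.973ms=3b +972.973ms=3b
Σ=6b of 6 (185bpm 6/8) — PASS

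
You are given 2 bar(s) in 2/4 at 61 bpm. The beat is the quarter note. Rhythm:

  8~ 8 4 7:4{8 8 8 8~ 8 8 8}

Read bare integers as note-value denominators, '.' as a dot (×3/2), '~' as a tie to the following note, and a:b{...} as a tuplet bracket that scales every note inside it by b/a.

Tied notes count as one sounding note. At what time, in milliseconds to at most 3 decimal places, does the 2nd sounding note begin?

note 2 onset = 1b = 983.607ms

1. 0.0ms @ 0 + 983.607ms (1)
2. 983.607ms @ 1 + 983.607ms (1)
3. 1967.213ms @ 2 + 281.03ms (2/7)
4. 2248.244ms @ 16/7 + 281.03ms (2/7)
5. 2529.274ms @ 18/7 + 281.03ms (2/7)
6. 2810.304ms @ 20/7 + 562.061ms (4/7)
7. 3372.365ms @ 24/7 + 281.03ms (2/7)
8. 3653.396ms @ 26/7 + 281.03ms (2/7)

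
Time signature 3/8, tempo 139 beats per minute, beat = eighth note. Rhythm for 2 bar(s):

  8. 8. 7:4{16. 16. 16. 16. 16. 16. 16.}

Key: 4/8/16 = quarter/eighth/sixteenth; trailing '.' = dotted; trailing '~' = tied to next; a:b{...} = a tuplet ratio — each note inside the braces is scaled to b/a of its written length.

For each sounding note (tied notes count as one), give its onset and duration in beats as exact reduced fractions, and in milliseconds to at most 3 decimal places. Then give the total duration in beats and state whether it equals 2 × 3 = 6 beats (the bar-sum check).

1) 0.0ms=0b +647.482ms=3/2b
2) 647.482ms=3/2b +647.482ms=3/2b
3) 1294.964ms=3b +184.995ms=3/7b
4) 1479.959ms=24/7b +184.995ms=3/7b
5) 1664.954ms=27/7b +184.995ms=3/7b
6) 1849.949ms=30/7b +184.995ms=3/7b
7) 2034.943ms=33/7b +184.995ms=3/7b
8) 2219.938ms=36/7b +184.995ms=3/7b
9) 2404.933ms=39/7b +184.995ms=3/7b
Σ=6b of 6 (139bpm 3/8) — PASS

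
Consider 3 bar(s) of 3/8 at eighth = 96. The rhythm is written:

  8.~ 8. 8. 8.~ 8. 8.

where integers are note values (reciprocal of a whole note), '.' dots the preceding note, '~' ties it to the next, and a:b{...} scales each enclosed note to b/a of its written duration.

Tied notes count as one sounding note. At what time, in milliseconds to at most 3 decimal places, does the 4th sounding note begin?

note 4 onset = 15/2b = 4687.5ms

1. 0.0ms @ 0 + 1875.0ms (3)
2. 1875.0ms @ 3 + 937.5ms (3/2)
3. 2812.5ms @ 9/2 + 1875.0ms (3)
4. 4687.5ms @ 15/2 + 937.5ms (3/2)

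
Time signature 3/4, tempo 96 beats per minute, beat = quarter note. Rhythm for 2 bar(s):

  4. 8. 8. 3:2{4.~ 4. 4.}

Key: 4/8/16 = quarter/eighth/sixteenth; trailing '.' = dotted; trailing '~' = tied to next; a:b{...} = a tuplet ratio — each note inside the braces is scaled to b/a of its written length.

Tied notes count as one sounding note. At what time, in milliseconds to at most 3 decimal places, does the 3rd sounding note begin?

1. 0.0ms @ 0 + 937.5ms (3/2)
2. 937.5ms @ 3/2 + 468.75ms (3/4)
3. 1406.25ms @ 9/4 + 468.75ms (3/4)
4. 1875.0ms @ 3 + 1250.0ms (2)
5. 3125.0ms @ 5 + 625.0ms (1)

note 3 onset = 9/4b = 1406.25ms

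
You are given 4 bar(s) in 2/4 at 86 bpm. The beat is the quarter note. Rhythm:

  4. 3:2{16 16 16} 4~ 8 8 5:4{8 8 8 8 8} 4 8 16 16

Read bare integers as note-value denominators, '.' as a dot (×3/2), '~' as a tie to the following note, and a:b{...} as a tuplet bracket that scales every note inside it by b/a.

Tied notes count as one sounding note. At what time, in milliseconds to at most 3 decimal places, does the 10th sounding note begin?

1. 0.0ms @ 0 + 1046.512ms (3/2)
2. 1046.512ms @ 3/2 + 116.279ms (1/6)
3. 1162.791ms @ 5/3 + 116.279ms (1/6)
4. 1279.07ms @ 11/6 + 116.279ms (1/6)
5. 1395.349ms @ 2 + 1046.512ms (3/2)
6. 2441.86ms @ 7/2 + 348.837ms (1/2)
7. 2790.698ms @ 4 + 279.07ms (2/5)
8. 3069.767ms @ 22/5 + 279.07ms (2/5)
9. 3348.837ms @ 24/5 + 279.07ms (2/5)
10. 3627.907ms @ 26/5 + 279.07ms (2/5)
11. 3906.977ms @ 28/5 + 279.07ms (2/5)
12. 4186.047ms @ 6 + 697.674ms (1)
13. 4883.721ms @ 7 + 348.837ms (1/2)
14. 5232.558ms @ 15/2 + 174.419ms (1/4)
15. 5406.977ms @ 31/4 + 174.419ms (1/4)

note 10 onset = 26/5b = 3627.907ms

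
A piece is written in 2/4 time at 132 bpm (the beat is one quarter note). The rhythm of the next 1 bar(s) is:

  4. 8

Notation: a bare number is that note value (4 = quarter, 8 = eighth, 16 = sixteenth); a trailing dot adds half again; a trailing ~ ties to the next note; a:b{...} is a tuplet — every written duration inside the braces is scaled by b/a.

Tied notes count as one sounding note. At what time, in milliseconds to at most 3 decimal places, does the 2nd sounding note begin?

note 2 onset = 3/2b = 681.818ms

1. 0.0ms @ 0 + 681.818ms (3/2)
2. 681.818ms @ 3/2 + 227.273ms (1/2)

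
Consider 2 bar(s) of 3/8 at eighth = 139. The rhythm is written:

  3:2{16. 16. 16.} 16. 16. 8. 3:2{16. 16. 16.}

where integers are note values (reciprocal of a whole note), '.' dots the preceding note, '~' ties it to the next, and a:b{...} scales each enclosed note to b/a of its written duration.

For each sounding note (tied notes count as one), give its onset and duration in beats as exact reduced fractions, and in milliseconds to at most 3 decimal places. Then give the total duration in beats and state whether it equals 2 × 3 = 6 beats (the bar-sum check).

1) 0.0ms=0b +215.827ms=1/2b
2) 215.827ms=1/2b +215.827ms=1/2b
3) 431.655ms=1b +215.827ms=1/2b
4) 647.482ms=3/2b +323.741ms=3/4b
5) 971.223ms=9/4b +323.741ms=3/4b
6) 1294.964ms=3b +647.482ms=3/2b
7) 1942.446ms=9/2b +215.827ms=1/2b
8) 2158.273ms=5b +215.827ms=1/2b
9) 2374.101ms=11/2b +215.827ms=1/2b
Σ=6b of 6 (139bpm 3/8) — PASS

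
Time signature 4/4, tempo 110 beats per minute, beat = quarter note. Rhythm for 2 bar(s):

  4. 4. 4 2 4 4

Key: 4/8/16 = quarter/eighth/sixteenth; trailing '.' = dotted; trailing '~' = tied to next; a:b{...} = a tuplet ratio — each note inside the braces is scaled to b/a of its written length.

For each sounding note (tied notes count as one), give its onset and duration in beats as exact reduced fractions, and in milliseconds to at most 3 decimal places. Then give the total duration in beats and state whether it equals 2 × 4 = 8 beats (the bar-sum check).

1) 0.0ms=0b +818.182ms=3/2b
2) 818.182ms=3/2b +818.182ms=3/2b
3) 1636.364ms=3b +545.455ms=1b
4) 2181.818ms=4b +1090.909ms=2b
5) 3272.727ms=6b +545.455ms=1b
6) 3818.182ms=7b +545.455ms=1b
Σ=8b of 8 (110bpm 4/4) — PASS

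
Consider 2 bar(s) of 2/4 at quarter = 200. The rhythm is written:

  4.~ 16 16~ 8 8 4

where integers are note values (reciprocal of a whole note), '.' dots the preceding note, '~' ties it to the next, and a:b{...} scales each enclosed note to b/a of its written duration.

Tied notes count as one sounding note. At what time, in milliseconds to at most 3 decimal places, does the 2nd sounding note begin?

1. 0.0ms @ 0 + 525.0ms (7/4)
2. 525.0ms @ 7/4 + 225.0ms (3/4)
3. 750.0ms @ 5/2 + 150.0ms (1/2)
4. 900.0ms @ 3 + 300.0ms (1)

note 2 onset = 7/4b = 525.0ms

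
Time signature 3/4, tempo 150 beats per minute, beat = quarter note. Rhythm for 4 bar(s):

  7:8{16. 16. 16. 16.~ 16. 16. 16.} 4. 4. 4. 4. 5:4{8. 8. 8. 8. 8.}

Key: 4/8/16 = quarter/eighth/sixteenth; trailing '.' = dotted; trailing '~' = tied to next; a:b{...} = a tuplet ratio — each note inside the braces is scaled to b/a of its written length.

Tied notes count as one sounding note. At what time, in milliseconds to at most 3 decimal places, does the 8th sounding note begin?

1. 0.0ms @ 0 + 171.429ms (3/7)
2. 171.429ms @ 3/7 + 171.429ms (3/7)
3. 342.857ms @ 6/7 + 171.429ms (3/7)
4. 514.286ms @ 9/7 + 342.857ms (6/7)
5. 857.143ms @ 15/7 + 171.429ms (3/7)
6. 1028.571ms @ 18/7 + 171.429ms (3/7)
7. 1200.0ms @ 3 + 600.0ms (3/2)
8. 1800.0ms @ 9/2 + 600.0ms (3/2)
9. 2400.0ms @ 6 + 600.0ms (3/2)
10. 3000.0ms @ 15/2 + 600.0ms (3/2)
11. 3600.0ms @ 9 + 240.0ms (3/5)
12. 3840.0ms @ 48/5 + 240.0ms (3/5)
13. 4080.0ms @ 51/5 + 240.0ms (3/5)
14. 4320.0ms @ 54/5 + 240.0ms (3/5)
15. 4560.0ms @ 57/5 + 240.0ms (3/5)

note 8 onset = 9/2b = 1800.0ms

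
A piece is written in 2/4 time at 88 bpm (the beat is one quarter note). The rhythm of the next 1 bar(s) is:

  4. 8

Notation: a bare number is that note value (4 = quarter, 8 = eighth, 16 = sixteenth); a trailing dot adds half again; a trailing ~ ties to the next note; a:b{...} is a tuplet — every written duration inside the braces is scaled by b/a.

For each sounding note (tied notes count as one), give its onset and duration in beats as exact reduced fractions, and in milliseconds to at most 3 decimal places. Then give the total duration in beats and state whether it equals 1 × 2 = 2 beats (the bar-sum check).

1) 0.0ms=0b +1022.727ms=3/2b
2) 1022.727ms=3/2b +340.909ms=1/2b
Σ=2b of 2 (88bpm 2/4) — PASS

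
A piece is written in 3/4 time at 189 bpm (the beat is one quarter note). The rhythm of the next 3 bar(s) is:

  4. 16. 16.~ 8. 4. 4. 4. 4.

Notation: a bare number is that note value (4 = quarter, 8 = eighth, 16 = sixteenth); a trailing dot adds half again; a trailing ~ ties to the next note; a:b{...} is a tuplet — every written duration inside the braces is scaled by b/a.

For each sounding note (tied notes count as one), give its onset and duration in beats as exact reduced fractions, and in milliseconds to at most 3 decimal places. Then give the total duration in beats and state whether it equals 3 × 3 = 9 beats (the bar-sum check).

1) 0.0ms=0b +476.19ms=3/2b
2) 476.19ms=3/2b +119.048ms=3/8b
3) 595.238ms=15/8b +357.143ms=9/8b
4) 952.381ms=3b +476.19ms=3/2b
5) 1428.571ms=9/2b +476.19ms=3/2b
6) 1904.762ms=6b +476.19ms=3/2b
7) 2380.952ms=15/2b +476.19ms=3/2b
Σ=9b of 9 (189bpm 3/4) — PASS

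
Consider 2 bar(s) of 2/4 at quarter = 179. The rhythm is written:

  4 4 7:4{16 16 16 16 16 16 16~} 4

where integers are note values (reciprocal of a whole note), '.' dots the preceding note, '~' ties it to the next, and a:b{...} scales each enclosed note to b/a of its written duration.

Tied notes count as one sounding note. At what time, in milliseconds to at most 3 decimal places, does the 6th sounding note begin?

1. 0.0ms @ 0 + 335.196ms (1)
2. 335.196ms @ 1 + 335.196ms (1)
3. 670.391ms @ 2 + 47.885ms (1/7)
4. 718.276ms @ 15/7 + 47.885ms (1/7)
5. 766.161ms @ 16/7 + 47.885ms (1/7)
6. 814.046ms @ 17/7 + 47.885ms (1/7)
7. 861.931ms @ 18/7 + 47.885ms (1/7)
8. 909.816ms @ 19/7 + 47.885ms (1/7)
9. 957.702ms @ 20/7 + 383.081ms (8/7)

note 6 onset = 17/7b = 814.046ms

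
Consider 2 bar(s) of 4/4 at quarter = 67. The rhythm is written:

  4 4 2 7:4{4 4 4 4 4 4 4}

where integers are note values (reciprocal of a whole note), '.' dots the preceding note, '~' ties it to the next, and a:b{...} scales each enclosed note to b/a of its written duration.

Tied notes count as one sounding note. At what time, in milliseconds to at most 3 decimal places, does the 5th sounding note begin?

1. 0.0ms @ 0 + 895.522ms (1)
2. 895.522ms @ 1 + 895.522ms (1)
3. 1791.045ms @ 2 + 1791.045ms (2)
4. 3582.09ms @ 4 + 511.727ms (4/7)
5. 4093.817ms @ 32/7 + 511.727ms (4/7)
6. 4605.544ms @ 36/7 + 511.727ms (4/7)
7. 5117.271ms @ 40/7 + 511.727ms (4/7)
8. 5628.998ms @ 44/7 + 511.727ms (4/7)
9. 6140.725ms @ 48/7 + 511.727ms (4/7)
10. 6652.452ms @ 52/7 + 511.727ms (4/7)

note 5 onset = 32/7b = 4093.817ms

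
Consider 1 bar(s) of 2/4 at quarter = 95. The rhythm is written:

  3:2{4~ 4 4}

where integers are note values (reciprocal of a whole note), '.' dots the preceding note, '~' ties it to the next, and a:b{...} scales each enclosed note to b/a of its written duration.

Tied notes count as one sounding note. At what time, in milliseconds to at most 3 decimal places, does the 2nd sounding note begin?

note 2 onset = 4/3b = 842.105ms

1. 0.0ms @ 0 + 842.105ms (4/3)
2. 842.105ms @ 4/3 + 421.053ms (2/3)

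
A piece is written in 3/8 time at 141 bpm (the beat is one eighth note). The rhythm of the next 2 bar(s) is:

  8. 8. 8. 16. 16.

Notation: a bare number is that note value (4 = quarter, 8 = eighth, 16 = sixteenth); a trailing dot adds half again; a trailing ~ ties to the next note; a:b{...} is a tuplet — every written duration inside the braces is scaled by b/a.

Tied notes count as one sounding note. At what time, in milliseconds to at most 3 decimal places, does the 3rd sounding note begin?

note 3 onset = 3b = 1276.596ms

1. 0.0ms @ 0 + 638.298ms (3/2)
2. 638.298ms @ 3/2 + 638.298ms (3/2)
3. 1276.596ms @ 3 + 638.298ms (3/2)
4. 1914.894ms @ 9/2 + 319.149ms (3/4)
5. 2234.043ms @ 21/4 + 319.149ms (3/4)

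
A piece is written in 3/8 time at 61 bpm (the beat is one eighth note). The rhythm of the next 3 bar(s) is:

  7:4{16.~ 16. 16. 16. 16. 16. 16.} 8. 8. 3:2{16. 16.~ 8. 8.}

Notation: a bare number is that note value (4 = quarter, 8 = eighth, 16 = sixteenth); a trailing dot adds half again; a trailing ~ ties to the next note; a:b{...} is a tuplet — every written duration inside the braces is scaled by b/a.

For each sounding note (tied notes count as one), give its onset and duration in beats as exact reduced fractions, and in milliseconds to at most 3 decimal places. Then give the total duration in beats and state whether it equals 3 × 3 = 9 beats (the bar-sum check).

1) 0.0ms=0b +843.091ms=6/7b
2) 843.091ms=6/7b +421.546ms=3/7b
3) 1264.637ms=9/7b +421.546ms=3/7b
4) 1686.183ms=12/7b +421.546ms=3/7b
5) 2107.728ms=15/7b +421.546ms=3/7b
6) 2529.274ms=18/7b +421.546ms=3/7b
7) 2950.82ms=3b +1475.41ms=3/2b
8) 4426.23ms=9/2b +1475.41ms=3/2b
9) 5901.639ms=6b +491.803ms=1/2b
10) 6393.443ms=13/2b +1475.41ms=3/2b
11) 7868.852ms=8b +983.607ms=1b
Σ=9b of 9 (61bpm 3/8) — PASS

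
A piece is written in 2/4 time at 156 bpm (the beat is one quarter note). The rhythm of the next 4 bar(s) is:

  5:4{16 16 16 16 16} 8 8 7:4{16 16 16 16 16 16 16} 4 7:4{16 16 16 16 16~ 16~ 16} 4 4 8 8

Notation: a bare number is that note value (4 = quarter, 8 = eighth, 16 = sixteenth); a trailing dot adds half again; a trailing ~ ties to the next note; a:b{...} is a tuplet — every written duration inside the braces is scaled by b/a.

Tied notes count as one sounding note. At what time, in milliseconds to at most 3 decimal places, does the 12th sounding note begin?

note 12 onset = 18/7b = 989.011ms

1. 0.0ms @ 0 + 76.923ms (1/5)
2. 76.923ms @ 1/5 + 76.923ms (1/5)
3. 153.846ms @ 2/5 + 76.923ms (1/5)
4. 230.769ms @ 3/5 + 76.923ms (1/5)
5. 307.692ms @ 4/5 + 76.923ms (1/5)
6. 384.615ms @ 1 + 192.308ms (1/2)
7. 576.923ms @ 3/2 + 192.308ms (1/2)
8. 769.231ms @ 2 + 54.945ms (1/7)
9. 824.176ms @ 15/7 + 54.945ms (1/7)
10. 879.121ms @ 16/7 + 54.945ms (1/7)
11. 934.066ms @ 17/7 + 54.945ms (1/7)
12. 989.011ms @ 18/7 + 54.945ms (1/7)
13. 1043.956ms @ 19/7 + 54.945ms (1/7)
14. 1098.901ms @ 20/7 + 54.945ms (1/7)
15. 1153.846ms @ 3 + 384.615ms (1)
16. 1538.462ms @ 4 + 54.945ms (1/7)
17. 1593.407ms @ 29/7 + 54.945ms (1/7)
18. 1648.352ms @ 30/7 + 54.945ms (1/7)
19. 1703.297ms @ 31/7 + 54.945ms (1/7)
20. 1758.242ms @ 32/7 + 164.835ms (3/7)
21. 1923.077ms @ 5 + 384.615ms (1)
22. 2307.692ms @ 6 + 384.615ms (1)
23. 2692.308ms @ 7 + 192.308ms (1/2)
24. 2884.615ms @ 15/2 + 192.308ms (1/2)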